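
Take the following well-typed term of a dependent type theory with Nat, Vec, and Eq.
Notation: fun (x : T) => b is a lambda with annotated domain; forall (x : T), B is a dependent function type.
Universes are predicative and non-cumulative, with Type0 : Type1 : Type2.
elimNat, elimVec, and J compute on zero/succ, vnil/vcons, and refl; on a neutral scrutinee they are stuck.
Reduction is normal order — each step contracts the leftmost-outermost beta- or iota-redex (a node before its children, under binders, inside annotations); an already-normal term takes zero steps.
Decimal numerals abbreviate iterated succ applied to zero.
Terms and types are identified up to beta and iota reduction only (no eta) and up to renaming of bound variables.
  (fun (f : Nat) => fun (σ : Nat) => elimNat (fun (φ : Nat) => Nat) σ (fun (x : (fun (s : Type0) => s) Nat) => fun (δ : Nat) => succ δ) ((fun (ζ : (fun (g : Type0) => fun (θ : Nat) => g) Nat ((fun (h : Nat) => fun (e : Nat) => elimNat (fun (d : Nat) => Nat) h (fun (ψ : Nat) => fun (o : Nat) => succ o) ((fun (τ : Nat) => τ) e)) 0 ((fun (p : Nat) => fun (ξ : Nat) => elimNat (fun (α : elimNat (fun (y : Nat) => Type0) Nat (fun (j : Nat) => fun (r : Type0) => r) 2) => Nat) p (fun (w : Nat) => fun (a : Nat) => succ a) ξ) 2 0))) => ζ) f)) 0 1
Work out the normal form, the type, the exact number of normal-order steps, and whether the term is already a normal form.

resulting normal form:
  1
inferred type:
  Nat
steps to reach normal form (normal order): 5
started in normal form: no
first contracted redex: a beta-redex


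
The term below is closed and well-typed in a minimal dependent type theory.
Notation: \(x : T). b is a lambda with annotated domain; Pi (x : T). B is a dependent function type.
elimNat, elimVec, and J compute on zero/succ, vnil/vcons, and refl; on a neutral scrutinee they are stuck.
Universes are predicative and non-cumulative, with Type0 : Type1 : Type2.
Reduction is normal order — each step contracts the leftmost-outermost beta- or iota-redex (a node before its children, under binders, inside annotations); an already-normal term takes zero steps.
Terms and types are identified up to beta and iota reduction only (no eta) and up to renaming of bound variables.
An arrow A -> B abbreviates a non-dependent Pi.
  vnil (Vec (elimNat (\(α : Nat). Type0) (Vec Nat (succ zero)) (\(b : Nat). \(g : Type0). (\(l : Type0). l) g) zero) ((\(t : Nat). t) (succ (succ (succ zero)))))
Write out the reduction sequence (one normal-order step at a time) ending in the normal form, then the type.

reduction (normal order):
  vnil (Vec (elimNat (\(α : Nat). Type0) (Vec Nat (succ zero)) (\(b : Nat). \(g : Type0). (\(l : Type0). l) g) zero) ((\(t : Nat). t) (succ (succ (succ zero)))))
  ~> vnil (Vec (Vec Nat (succ zero)) ((\(α : Nat). α) (succ (succ (succ zero)))))
  ~> vnil (Vec (Vec Nat (succ zero)) (succ (succ (succ zero))))
the term's type:
  Vec (Vec (Vec Nat (succ zero)) (succ (succ (succ zero)))) zero


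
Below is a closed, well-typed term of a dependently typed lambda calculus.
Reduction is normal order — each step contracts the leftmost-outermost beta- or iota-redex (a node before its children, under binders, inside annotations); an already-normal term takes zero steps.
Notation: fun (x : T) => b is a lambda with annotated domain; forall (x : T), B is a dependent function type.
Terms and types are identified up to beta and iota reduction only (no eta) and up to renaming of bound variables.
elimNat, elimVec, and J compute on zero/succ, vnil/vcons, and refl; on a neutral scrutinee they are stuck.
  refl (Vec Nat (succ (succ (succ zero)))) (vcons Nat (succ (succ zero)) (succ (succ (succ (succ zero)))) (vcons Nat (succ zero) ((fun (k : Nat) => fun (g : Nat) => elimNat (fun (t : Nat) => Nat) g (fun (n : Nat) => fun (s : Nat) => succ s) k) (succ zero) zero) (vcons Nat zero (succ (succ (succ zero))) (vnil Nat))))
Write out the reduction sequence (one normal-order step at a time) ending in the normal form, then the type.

reduction (normal order):
  refl (Vec Nat (succ (succ (succ zero)))) (vcons Nat (succ (succ zero)) (succ (succ (succ (succ zero)))) (vcons Nat (succ zero) ((fun (k : Nat) => fun (g : Nat) => elimNat (fun (t : Nat) => Nat) g (fun (n : Nat) => fun (s : Nat) => succ s) k) (succ zero) zero) (vcons Nat zero (succ (succ (succ zero))) (vnil Nat))))
  ~> refl (Vec Nat (succ (succ (succ zero)))) (vcons Nat (succ (succ zero)) (succ (succ (succ (succ zero)))) (vcons Nat (succ zero) ((fun (k : Nat) => elimNat (fun (g : Nat) => Nat) k (fun (t : Nat) => fun (n : Nat) => succ n) (succ zero)) zero) (vcons Nat zero (succ (succ (succ zero))) (vnil Nat))))
  ~> refl (Vec Nat (succ (succ (succ zero)))) (vcons Nat (succ (succ zero)) (succ (succ (succ (succ zero)))) (vcons Nat (succ zero) (elimNat (fun (k : Nat) => Nat) zero (fun (g : Nat) => fun (t : Nat) => succ t) (succ zero)) (vcons Nat zero (succ (succ (succ zero))) (vnil Nat))))
  ~> refl (Vec Nat (succ (succ (succ zero)))) (vcons Nat (succ (succ zero)) (succ (succ (succ (succ zero)))) (vcons Nat (succ zero) ((fun (k : Nat) => fun (g : Nat) => succ g) zero (elimNat (fun (t : Nat) => Nat) zero (fun (n : Nat) => fun (s : Nat) => succ s) zero)) (vcons Nat zero (succ (succ (succ zero))) (vnil Nat))))
  ~> refl (Vec Nat (succ (succ (succ zero)))) (vcons Nat (succ (succ zero)) (succ (succ (succ (succ zero)))) (vcons Nat (succ zero) ((fun (k : Nat) => succ k) (elimNat (fun (g : Nat) => Nat) zero (fun (t : Nat) => fun (n : Nat) => succ n) zero)) (vcons Nat zero (succ (succ (succ zero))) (vnil Nat))))
  ~> refl (Vec Nat (succ (succ (succ zero)))) (vcons Nat (succ (succ zero)) (succ (succ (succ (succ zero)))) (vcons Nat (succ zero) (succ (elimNat (fun (k : Nat) => Nat) zero (fun (g : Nat) => fun (t : Nat) => succ t) zero)) (vcons Nat zero (succ (succ (succ zero))) (vnil Nat))))
  ~> refl (Vec Nat (succ (succ (succ zero)))) (vcons Nat (succ (succ zero)) (succ (succ (succ (succ zero)))) (vcons Nat (succ zero) (succ zero) (vcons Nat zero (succ (succ (succ zero))) (vnil Nat))))
type:
  Eq (Vec Nat (succ (succ (succ zero)))) (vcons Nat (succ (succ zero)) (succ (succ (succ (succ zero)))) (vcons Nat (succ zero) (succ zero) (vcons Nat zero (succ (succ (succ zero))) (vnil Nat)))) (vcons Nat (succ (succ zero)) (succ (succ (succ (succ zero)))) (vcons Nat (succ zero) (succ zero) (vcons Nat zero (succ (succ (succ zero))) (vnil Nat))))


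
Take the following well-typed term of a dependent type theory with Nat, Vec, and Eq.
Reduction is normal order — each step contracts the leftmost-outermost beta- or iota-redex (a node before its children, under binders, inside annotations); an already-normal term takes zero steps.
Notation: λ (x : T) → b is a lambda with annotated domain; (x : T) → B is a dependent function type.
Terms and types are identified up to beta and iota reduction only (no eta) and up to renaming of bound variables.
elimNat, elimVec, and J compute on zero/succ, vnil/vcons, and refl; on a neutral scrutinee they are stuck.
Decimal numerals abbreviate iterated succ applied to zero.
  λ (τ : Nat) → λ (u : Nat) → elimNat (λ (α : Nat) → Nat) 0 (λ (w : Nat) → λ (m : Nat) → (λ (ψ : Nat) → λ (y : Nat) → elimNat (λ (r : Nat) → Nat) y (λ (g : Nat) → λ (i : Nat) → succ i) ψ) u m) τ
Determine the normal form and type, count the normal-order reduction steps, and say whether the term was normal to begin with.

normal form:
  λ (τ : Nat) → λ (u : Nat) → elimNat (λ (α : Nat) → Nat) 0 (λ (w : Nat) → λ (m : Nat) → elimNat (λ (ψ : Nat) → Nat) m (λ (y : Nat) → λ (r : Nat) → succ r) u) τ
type:
  (τ : Nat) → (u : Nat) → Nat
steps to reach normal form (normal order): 2
term was already normal: no
first redex: a beta-redex


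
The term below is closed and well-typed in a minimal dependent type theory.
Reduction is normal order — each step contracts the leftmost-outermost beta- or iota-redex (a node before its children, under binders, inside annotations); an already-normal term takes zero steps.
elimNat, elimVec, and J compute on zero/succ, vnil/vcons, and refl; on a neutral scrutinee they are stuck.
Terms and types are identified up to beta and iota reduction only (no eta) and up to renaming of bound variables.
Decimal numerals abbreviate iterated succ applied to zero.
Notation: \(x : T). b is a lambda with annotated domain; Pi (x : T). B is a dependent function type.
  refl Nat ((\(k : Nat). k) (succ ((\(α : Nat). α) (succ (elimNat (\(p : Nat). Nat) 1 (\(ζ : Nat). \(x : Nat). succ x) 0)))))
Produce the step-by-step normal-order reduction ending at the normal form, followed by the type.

normal-order reduction sequence:
  refl Nat ((\(k : Nat). k) (succ ((\(α : Nat). α) (succ (elimNat (\(p : Nat). Nat) 1 (\(ζ : Nat). \(x : Nat). succ x) 0)))))
  ~> refl Nat (succ ((\(k : Nat). k) (succ (elimNat (\(α : Nat). Nat) 1 (\(p : Nat). \(ζ : Nat). succ ζ) 0))))
  ~> refl Nat (succ (succ (elimNat (\(k : Nat). Nat) 1 (\(α : Nat). \(p : Nat). succ p) 0)))
  ~> refl Nat 3
the term's type:
  Eq Nat 3 3


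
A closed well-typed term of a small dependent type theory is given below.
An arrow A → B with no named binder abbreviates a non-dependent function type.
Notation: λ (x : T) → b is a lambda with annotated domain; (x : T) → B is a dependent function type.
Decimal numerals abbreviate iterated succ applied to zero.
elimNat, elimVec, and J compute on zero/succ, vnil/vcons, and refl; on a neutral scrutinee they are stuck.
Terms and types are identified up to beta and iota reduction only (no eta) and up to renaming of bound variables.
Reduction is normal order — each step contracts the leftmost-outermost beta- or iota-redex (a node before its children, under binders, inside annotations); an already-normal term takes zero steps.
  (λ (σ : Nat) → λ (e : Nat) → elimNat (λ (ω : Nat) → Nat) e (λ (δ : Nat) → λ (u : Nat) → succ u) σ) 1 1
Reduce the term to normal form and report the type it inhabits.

reduced normal form:
  2
type:
  Nat


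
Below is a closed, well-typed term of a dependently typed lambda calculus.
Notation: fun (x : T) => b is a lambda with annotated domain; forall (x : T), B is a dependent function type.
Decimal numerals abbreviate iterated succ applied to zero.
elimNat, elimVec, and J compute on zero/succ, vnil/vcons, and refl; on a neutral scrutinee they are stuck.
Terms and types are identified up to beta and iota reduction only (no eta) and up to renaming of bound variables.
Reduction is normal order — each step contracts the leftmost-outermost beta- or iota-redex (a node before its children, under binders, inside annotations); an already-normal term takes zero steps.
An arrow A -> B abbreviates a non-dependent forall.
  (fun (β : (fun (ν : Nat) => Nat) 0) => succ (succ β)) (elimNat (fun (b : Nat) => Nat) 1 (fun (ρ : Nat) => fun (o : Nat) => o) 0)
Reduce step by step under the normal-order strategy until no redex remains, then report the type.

reduction (normal order):
  (fun (β : (fun (ν : Nat) => Nat) 0) => succ (succ β)) (elimNat (fun (b : Nat) => Nat) 1 (fun (ρ : Nat) => fun (o : Nat) => o) 0)
  ~> succ (succ (elimNat (fun (β : Nat) => Nat) 1 (fun (ν : Nat) => fun (b : Nat) => b) 0))
  ~> 3
the term's type:
  Nat


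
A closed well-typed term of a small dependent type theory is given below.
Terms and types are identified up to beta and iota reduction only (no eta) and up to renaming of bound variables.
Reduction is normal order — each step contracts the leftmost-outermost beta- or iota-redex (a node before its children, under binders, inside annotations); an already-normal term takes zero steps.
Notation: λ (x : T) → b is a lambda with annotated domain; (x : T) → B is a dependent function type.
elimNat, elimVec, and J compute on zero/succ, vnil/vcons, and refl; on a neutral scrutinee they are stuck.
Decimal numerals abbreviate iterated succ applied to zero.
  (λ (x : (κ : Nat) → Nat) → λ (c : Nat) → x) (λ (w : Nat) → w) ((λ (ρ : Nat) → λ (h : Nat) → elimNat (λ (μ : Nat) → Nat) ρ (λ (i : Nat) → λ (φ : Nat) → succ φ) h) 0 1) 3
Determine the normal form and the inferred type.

reduced normal form:
  3
type:
  Nat
observation: the first redex contracted is a beta-redex; the normal form is reached in 3 normal-order steps.


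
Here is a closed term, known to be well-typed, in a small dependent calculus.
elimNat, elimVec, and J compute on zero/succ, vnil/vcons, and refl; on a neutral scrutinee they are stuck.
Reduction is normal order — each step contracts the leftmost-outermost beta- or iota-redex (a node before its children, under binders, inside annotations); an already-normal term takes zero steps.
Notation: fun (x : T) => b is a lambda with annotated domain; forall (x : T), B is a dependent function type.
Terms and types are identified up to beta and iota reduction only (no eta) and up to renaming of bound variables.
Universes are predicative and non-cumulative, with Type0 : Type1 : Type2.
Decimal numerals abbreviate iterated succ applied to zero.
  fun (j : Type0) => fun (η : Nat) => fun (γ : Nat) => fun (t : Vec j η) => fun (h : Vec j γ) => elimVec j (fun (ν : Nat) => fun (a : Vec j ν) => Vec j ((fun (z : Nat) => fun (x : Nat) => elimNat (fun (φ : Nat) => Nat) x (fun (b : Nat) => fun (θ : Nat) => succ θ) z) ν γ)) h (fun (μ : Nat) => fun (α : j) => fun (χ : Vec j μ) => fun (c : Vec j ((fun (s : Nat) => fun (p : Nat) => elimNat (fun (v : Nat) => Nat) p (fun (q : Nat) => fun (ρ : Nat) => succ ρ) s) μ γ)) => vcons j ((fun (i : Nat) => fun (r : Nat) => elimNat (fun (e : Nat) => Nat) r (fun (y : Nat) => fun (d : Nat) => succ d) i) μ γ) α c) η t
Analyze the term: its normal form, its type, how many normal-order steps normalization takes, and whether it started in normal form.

resulting normal form:
  fun (j : Type0) => fun (η : Nat) => fun (γ : Nat) => fun (t : Vec j η) => fun (h : Vec j γ) => elimVec j (fun (ν : Nat) => fun (a : Vec j ν) => Vec j (elimNat (fun (z : Nat) => Nat) γ (fun (x : Nat) => fun (φ : Nat) => succ φ) ν)) h (fun (b : Nat) => fun (θ : j) => fun (μ : Vec j b) => fun (α : Vec j (elimNat (fun (χ : Nat) => Nat) γ (fun (c : Nat) => fun (s : Nat) => succ s) b)) => vcons j (elimNat (fun (p : Nat) => Nat) γ (fun (v : Nat) => fun (q : Nat) => succ q) b) θ α) η t
the term's type:
  forall (j : Type0), forall (η : Nat), forall (γ : Nat), forall (t : Vec j η), forall (h : Vec j γ), Vec j (elimNat (fun (ν : Nat) => Nat) γ (fun (a : Nat) => fun (z : Nat) => succ z) η)
normal-order step count: 6
already normal: no
first contracted redex: a beta-redex


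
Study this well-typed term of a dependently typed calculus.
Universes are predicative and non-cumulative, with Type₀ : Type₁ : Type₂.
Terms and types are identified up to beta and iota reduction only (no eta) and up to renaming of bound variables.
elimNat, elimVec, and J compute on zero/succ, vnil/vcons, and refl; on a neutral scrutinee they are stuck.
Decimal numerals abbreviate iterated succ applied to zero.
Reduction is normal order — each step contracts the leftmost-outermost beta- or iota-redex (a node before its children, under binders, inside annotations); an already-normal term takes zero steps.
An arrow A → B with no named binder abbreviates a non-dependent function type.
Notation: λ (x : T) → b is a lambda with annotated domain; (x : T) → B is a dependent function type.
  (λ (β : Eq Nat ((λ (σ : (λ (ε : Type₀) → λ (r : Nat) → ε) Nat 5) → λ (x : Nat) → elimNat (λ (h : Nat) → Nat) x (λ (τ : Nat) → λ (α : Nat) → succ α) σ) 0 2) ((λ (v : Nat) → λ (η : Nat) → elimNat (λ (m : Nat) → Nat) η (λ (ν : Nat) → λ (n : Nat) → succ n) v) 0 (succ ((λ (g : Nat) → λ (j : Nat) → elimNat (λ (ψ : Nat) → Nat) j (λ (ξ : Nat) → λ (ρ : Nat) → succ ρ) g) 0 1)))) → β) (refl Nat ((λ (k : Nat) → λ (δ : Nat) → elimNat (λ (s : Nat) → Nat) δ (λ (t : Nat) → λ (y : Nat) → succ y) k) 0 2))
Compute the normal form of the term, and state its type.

normal form:
  refl Nat 2
inferred type:
  Eq Nat 2 2
observation: normalization takes exactly 4 steps under the normal-order strategy.


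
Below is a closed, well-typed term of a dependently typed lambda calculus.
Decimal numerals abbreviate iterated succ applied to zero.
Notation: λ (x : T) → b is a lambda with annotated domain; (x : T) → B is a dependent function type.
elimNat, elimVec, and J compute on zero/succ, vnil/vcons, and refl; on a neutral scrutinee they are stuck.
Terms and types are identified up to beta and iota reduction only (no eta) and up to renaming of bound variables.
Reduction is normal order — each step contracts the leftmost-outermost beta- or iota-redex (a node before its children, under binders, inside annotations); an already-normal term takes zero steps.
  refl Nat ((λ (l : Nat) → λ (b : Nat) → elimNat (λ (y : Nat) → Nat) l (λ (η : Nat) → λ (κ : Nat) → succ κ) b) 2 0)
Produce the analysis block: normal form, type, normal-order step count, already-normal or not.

normal form:
  refl Nat 2
type:
  Eq Nat 2 2
steps to reach normal form (normal order): 3
started in normal form: no
first redex: a beta-redex


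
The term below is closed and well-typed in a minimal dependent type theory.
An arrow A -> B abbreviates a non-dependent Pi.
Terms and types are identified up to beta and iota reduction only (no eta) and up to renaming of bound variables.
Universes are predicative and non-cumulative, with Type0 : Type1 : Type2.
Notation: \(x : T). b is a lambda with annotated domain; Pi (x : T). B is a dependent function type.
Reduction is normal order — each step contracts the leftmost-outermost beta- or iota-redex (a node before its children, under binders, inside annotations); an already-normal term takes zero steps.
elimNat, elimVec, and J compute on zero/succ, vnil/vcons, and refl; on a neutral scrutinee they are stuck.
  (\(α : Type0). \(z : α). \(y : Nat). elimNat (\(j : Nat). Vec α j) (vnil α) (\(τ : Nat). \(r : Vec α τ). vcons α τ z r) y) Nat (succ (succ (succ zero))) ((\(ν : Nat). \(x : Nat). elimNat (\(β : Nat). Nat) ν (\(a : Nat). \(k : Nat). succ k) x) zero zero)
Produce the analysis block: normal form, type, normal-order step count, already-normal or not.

normal form:
  vnil Nat
inferred type:
  Vec Nat zero
steps to reach normal form (normal order): 7
already normal: no
first contracted redex: a beta-redex


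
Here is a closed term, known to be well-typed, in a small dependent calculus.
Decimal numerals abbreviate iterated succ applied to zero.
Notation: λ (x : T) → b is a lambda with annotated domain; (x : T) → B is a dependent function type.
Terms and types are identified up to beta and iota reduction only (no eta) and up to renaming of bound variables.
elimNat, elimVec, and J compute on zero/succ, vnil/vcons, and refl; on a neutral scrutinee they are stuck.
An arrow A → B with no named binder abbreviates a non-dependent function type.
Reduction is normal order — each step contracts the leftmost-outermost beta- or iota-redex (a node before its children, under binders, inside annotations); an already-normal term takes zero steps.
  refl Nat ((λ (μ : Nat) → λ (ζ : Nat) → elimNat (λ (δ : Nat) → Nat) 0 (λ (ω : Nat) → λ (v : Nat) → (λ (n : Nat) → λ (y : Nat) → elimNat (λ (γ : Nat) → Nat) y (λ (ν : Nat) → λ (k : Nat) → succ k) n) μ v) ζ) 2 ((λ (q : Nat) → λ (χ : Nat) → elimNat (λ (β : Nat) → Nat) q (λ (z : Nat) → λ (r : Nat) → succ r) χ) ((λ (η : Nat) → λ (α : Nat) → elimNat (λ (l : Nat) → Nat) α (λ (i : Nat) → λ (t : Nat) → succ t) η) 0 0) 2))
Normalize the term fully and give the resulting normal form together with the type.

reduced normal form:
  refl Nat 4
inferred type:
  Eq Nat 4 4
observation: normalization takes exactly 30 steps under the normal-order strategy.


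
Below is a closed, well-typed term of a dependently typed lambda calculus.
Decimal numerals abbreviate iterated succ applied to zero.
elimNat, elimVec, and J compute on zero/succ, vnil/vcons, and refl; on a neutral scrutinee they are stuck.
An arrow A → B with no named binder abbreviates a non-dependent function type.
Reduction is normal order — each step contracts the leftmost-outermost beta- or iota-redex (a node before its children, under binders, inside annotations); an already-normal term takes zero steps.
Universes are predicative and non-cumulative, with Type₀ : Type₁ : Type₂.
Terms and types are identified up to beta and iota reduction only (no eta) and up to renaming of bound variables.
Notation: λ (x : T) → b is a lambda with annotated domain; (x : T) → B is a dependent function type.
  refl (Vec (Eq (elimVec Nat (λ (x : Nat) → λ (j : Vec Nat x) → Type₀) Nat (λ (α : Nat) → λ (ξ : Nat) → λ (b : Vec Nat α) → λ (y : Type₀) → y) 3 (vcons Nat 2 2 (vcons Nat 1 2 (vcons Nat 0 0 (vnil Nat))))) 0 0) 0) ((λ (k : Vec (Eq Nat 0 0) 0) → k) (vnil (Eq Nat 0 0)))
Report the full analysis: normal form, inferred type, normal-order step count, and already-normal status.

reduced normal form:
  refl (Vec (Eq Nat 0 0) 0) (vnil (Eq Nat 0 0))
the term's type:
  Eq (Vec (Eq Nat 0 0) 0) (vnil (Eq Nat 0 0)) (vnil (Eq Nat 0 0))
steps to reach normal form (normal order): 17
started in normal form: no
first contracted redex: an elimVec iota-redex


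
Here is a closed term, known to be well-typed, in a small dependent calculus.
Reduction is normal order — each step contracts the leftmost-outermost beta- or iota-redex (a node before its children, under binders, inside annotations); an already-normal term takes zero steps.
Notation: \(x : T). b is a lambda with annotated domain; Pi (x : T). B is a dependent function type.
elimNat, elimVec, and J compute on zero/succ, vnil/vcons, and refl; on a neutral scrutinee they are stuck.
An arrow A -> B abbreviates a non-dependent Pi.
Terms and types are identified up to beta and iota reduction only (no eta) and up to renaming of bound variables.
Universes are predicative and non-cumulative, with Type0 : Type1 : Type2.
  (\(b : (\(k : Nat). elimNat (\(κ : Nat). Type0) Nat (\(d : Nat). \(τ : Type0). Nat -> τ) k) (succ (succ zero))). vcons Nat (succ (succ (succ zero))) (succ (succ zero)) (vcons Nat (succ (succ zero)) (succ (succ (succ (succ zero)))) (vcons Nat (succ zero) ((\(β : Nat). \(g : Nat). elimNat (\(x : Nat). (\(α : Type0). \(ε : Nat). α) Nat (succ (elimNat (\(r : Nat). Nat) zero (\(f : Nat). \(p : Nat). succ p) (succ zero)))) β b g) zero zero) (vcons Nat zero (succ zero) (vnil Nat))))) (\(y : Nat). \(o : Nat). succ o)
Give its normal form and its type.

resulting normal form:
  vcons Nat (succ (succ (succ zero))) (succ (succ zero)) (vcons Nat (succ (succ zero)) (succ (succ (succ (succ zero)))) (vcons Nat (succ zero) zero (vcons Nat zero (succ zero) (vnil Nat))))
inferred type:
  Vec Nat (succ (succ (succ (succ zero))))


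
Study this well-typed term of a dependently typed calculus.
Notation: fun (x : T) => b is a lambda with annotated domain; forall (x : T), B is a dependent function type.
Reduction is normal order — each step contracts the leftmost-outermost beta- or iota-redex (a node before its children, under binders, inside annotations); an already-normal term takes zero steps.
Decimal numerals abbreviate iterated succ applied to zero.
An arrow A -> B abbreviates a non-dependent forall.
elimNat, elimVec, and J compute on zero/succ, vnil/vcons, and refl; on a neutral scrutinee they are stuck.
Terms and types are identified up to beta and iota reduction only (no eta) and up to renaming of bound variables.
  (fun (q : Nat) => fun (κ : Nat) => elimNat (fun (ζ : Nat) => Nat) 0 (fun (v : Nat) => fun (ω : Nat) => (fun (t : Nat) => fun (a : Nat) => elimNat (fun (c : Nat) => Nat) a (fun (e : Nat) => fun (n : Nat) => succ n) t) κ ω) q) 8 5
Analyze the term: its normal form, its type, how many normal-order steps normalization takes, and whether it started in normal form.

normal form:
  40
inferred type:
  Nat
reduction steps (normal order): 171
term was already normal: no
first contracted redex: a beta-redex


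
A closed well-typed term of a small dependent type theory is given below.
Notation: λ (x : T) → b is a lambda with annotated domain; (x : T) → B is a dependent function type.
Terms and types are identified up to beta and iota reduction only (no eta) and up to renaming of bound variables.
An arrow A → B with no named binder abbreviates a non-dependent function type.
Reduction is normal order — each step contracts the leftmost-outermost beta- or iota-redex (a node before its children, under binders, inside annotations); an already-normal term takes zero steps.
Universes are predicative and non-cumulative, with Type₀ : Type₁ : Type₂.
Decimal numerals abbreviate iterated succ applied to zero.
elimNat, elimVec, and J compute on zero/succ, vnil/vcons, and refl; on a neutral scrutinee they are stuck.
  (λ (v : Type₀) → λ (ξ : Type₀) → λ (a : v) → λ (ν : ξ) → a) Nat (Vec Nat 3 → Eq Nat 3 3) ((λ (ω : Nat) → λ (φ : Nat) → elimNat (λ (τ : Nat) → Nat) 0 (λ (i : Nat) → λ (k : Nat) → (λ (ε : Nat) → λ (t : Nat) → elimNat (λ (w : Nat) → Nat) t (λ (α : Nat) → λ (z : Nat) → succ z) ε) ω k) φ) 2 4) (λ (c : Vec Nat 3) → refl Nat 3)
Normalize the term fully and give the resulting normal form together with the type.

resulting normal form:
  8
inferred type:
  Nat


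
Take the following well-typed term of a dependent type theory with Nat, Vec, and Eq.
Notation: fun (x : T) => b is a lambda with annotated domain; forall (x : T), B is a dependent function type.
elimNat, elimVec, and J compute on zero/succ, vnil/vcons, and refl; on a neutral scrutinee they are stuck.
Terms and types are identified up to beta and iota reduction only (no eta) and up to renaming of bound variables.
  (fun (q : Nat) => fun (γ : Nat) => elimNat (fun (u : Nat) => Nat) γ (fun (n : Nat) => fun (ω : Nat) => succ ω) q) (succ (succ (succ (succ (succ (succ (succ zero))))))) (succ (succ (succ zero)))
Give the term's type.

the term's type:
  Nat


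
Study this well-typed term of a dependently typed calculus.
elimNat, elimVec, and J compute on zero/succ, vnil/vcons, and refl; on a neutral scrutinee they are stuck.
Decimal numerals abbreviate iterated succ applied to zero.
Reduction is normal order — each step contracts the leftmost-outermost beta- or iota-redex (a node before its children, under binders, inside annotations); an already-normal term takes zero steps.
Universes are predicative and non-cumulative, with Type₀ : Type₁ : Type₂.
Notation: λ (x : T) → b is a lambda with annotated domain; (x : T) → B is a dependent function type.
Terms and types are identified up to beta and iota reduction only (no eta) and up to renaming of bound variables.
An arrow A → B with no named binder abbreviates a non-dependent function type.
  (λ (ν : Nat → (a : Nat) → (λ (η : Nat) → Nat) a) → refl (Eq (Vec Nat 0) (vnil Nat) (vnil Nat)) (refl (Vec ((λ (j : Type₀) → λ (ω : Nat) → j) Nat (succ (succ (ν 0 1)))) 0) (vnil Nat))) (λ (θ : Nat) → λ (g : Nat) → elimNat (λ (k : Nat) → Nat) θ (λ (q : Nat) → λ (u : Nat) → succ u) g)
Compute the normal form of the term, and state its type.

normal form:
  refl (Eq (Vec Nat 0) (vnil Nat) (vnil Nat)) (refl (Vec Nat 0) (vnil Nat))
type:
  Eq (Eq (Vec Nat 0) (vnil Nat) (vnil Nat)) (refl (Vec Nat 0) (vnil Nat)) (refl (Vec Nat 0) (vnil Nat))
observation: normalization takes exactly 3 steps under the normal-order strategy.


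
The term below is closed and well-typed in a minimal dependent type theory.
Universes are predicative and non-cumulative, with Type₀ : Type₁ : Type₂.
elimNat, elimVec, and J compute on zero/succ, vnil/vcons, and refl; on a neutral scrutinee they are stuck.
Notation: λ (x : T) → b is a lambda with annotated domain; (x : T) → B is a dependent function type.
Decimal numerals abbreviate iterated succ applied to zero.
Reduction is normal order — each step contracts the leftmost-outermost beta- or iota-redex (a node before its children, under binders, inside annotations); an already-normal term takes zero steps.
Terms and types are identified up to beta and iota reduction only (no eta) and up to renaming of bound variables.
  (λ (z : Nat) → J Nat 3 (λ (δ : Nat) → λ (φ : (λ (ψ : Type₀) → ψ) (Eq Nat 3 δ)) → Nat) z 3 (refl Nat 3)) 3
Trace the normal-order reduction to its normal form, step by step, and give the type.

normal-order reduction:
  (λ (z : Nat) → J Nat 3 (λ (δ : Nat) → λ (φ : (λ (ψ : Type₀) → ψ) (Eq Nat 3 δ)) → Nat) z 3 (refl Nat 3)) 3
  ~> J Nat 3 (λ (z : Nat) → λ (δ : (λ (φ : Type₀) → φ) (Eq Nat 3 z)) → Nat) 3 3 (refl Nat 3)
  ~> 3
the term's type:
  Nat


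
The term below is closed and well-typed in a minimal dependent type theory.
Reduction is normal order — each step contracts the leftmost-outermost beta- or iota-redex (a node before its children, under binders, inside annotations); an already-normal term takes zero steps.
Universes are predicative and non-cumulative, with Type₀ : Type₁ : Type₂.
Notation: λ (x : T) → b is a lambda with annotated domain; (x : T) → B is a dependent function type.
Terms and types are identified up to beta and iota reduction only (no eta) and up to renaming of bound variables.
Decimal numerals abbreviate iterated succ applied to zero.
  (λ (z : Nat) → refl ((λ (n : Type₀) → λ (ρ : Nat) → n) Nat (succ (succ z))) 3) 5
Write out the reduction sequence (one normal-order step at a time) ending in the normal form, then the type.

normal-order reduction sequence:
  (λ (z : Nat) → refl ((λ (n : Type₀) → λ (ρ : Nat) → n) Nat (succ (succ z))) 3) 5
  ~> refl ((λ (z : Type₀) → λ (n : Nat) → z) Nat 7) 3
  ~> refl ((λ (z : Nat) → Nat) 7) 3
  ~> refl Nat 3
type:
  Eq Nat 3 3


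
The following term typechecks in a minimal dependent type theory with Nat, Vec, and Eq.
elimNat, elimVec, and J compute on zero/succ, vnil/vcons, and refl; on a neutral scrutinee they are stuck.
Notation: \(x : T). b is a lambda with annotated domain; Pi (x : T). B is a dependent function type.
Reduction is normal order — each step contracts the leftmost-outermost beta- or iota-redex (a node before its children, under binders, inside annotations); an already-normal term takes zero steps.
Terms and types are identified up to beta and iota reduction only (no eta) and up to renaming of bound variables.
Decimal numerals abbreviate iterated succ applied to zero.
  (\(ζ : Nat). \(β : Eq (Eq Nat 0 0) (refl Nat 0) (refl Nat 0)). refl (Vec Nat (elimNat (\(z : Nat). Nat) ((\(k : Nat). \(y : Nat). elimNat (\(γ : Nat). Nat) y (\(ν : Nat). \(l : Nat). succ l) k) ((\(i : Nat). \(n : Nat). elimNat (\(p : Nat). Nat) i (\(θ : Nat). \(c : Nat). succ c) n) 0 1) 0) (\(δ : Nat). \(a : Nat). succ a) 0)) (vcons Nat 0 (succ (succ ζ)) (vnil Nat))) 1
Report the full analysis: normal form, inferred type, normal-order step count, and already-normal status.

reduced normal form:
  \(ζ : Eq (Eq Nat 0 0) (refl Nat 0) (refl Nat 0)). refl (Vec Nat 1) (vcons Nat 0 3 (vnil Nat))
type:
  Pi (ζ : Eq (Eq Nat 0 0) (refl Nat 0) (refl Nat 0)). Eq (Vec Nat 1) (vcons Nat 0 3 (vnil Nat)) (vcons Nat 0 3 (vnil Nat))
steps to reach normal form (normal order): 14
already normal: no
first redex: a beta-redex


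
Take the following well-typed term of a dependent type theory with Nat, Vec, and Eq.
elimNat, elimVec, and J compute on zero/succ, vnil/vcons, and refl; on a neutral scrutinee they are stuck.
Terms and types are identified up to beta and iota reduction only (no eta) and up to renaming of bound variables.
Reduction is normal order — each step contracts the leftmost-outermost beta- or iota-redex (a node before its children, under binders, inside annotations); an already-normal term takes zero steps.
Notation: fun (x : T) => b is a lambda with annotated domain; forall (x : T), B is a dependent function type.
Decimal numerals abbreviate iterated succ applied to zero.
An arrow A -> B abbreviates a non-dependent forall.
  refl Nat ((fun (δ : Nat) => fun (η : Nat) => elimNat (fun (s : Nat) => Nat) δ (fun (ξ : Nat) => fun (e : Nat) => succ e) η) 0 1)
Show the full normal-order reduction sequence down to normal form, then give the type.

normal-order reduction sequence:
  refl Nat ((fun (δ : Nat) => fun (η : Nat) => elimNat (fun (s : Nat) => Nat) δ (fun (ξ : Nat) => fun (e : Nat) => succ e) η) 0 1)
  ~> refl Nat ((fun (δ : Nat) => elimNat (fun (η : Nat) => Nat) 0 (fun (s : Nat) => fun (ξ : Nat) => succ ξ) δ) 1)
  ~> refl Nat (elimNat (fun (δ : Nat) => Nat) 0 (fun (η : Nat) => fun (s : Nat) => succ s) 1)
  ~> refl Nat ((fun (δ : Nat) => fun (η : Nat) => succ η) 0 (elimNat (fun (s : Nat) => Nat) 0 (fun (ξ : Nat) => fun (e : Nat) => succ e) 0))
  ~> refl Nat ((fun (δ : Nat) => succ δ) (elimNat (fun (η : Nat) => Nat) 0 (fun (s : Nat) => fun (ξ : Nat) => succ ξ) 0))
  ~> refl Nat (succ (elimNat (fun (δ : Nat) => Nat) 0 (fun (η : Nat) => fun (s : Nat) => succ s) 0))
  ~> refl Nat 1
inferred type:
  Eq Nat 1 1


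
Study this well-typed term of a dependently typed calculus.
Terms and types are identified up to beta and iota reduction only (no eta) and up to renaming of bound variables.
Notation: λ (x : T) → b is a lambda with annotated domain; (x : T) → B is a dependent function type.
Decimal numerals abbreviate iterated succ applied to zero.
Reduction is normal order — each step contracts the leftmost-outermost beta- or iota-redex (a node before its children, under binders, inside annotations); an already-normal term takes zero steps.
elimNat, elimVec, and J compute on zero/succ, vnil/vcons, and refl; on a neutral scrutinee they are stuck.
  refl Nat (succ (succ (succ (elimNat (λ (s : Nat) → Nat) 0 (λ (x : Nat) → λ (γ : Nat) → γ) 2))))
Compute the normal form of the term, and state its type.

reduced normal form:
  refl Nat 3
type:
  Eq Nat 3 3


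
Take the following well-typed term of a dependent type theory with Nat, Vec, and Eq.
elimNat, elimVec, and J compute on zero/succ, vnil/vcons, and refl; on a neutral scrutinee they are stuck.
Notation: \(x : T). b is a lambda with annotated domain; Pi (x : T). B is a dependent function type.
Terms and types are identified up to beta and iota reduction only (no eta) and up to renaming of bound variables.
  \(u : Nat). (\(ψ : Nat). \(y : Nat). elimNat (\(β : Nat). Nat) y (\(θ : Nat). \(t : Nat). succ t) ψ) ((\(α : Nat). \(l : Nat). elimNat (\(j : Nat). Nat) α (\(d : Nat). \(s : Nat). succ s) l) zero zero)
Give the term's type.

inferred type:
  Pi (u : Nat). Pi (ψ : Nat). Nat


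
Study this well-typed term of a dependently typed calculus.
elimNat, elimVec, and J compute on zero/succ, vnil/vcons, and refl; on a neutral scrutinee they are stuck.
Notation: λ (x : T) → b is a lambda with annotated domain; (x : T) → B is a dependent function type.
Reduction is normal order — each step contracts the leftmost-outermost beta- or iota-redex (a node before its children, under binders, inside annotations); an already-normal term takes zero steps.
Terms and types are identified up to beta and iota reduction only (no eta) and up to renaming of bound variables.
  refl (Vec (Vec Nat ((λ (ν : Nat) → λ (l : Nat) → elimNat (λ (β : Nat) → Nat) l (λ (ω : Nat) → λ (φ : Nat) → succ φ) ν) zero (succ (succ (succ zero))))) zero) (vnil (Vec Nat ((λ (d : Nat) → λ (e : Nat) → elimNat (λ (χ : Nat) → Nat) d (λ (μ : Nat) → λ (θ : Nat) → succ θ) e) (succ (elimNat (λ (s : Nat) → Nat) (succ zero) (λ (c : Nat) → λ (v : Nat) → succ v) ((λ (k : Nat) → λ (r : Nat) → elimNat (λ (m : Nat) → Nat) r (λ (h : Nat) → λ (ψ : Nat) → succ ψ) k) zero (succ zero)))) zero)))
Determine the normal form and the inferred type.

resulting normal form:
  refl (Vec (Vec Nat (succ (succ (succ zero)))) zero) (vnil (Vec Nat (succ (succ (succ zero)))))
the term's type:
  Eq (Vec (Vec Nat (succ (succ (succ zero)))) zero) (vnil (Vec Nat (succ (succ (succ zero))))) (vnil (Vec Nat (succ (succ (succ zero)))))


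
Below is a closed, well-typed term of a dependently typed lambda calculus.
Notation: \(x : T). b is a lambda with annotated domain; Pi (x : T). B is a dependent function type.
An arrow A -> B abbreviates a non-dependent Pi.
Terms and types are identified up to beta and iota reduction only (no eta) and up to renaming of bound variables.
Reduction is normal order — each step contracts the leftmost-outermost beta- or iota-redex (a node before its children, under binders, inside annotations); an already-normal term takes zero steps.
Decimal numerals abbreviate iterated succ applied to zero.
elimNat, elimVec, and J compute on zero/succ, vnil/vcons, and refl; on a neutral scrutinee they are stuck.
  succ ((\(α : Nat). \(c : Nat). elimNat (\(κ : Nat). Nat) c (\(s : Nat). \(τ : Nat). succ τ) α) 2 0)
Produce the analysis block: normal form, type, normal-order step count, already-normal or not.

resulting normal form:
  3
inferred type:
  Nat
reduction steps (normal order): 9
started in normal form: no
first redex: a beta-redex


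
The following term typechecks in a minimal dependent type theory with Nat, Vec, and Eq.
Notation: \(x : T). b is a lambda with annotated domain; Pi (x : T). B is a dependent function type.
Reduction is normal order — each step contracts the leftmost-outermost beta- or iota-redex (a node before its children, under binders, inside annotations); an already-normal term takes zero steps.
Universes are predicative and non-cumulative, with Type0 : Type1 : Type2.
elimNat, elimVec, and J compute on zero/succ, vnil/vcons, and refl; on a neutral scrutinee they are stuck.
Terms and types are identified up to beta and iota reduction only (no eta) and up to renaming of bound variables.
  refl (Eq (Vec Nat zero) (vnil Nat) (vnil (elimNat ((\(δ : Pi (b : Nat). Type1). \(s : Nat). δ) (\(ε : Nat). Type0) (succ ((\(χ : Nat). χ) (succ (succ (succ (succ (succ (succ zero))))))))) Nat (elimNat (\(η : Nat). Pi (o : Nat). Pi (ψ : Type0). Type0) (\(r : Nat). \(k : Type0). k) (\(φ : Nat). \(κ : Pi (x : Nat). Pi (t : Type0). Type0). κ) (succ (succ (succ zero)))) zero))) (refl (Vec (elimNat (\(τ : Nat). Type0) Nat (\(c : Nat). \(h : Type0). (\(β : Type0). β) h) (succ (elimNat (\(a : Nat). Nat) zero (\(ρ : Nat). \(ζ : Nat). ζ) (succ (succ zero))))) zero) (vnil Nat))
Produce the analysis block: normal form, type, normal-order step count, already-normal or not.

reduced normal form:
  refl (Eq (Vec Nat zero) (vnil Nat) (vnil Nat)) (refl (Vec Nat zero) (vnil Nat))
type:
  Eq (Eq (Vec Nat zero) (vnil Nat) (vnil Nat)) (refl (Vec Nat zero) (vnil Nat)) (refl (Vec Nat zero) (vnil Nat))
normal-order step count: 14
started in normal form: no
first contracted redex: an elimNat iota-redex


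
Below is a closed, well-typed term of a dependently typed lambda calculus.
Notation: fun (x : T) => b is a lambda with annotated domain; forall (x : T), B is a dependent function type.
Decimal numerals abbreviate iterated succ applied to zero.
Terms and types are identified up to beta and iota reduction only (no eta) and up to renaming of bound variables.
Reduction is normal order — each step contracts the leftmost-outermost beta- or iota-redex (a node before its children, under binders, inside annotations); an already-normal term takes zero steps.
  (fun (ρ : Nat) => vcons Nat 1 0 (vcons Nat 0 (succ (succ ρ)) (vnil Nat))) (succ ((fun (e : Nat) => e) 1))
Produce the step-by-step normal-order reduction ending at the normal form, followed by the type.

normal-order reduction sequence:
  (fun (ρ : Nat) => vcons Nat 1 0 (vcons Nat 0 (succ (succ ρ)) (vnil Nat))) (succ ((fun (e : Nat) => e) 1))
  ~> vcons Nat 1 0 (vcons Nat 0 (succ (succ (succ ((fun (ρ : Nat) => ρ) 1)))) (vnil Nat))
  ~> vcons Nat 1 0 (vcons Nat 0 4 (vnil Nat))
inferred type:
  Vec Nat 2


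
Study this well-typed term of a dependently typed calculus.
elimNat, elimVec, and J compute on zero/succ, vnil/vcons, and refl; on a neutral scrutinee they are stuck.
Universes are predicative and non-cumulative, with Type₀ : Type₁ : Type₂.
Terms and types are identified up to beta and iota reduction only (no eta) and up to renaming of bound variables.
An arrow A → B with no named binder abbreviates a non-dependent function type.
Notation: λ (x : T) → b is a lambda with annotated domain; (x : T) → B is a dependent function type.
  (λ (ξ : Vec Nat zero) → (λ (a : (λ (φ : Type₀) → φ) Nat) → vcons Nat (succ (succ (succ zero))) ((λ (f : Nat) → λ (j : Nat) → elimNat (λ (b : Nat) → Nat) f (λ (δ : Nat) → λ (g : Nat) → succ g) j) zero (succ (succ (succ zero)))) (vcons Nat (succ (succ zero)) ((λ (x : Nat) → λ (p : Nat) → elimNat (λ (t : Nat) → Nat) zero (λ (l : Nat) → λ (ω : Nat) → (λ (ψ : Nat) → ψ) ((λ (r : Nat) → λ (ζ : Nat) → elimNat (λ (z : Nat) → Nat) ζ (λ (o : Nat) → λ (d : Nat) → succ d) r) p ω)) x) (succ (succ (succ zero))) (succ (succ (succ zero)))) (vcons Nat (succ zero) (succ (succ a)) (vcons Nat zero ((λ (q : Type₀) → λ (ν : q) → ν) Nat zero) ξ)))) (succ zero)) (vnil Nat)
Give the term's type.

type:
  Vec Nat (succ (succ (succ (succ zero))))
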